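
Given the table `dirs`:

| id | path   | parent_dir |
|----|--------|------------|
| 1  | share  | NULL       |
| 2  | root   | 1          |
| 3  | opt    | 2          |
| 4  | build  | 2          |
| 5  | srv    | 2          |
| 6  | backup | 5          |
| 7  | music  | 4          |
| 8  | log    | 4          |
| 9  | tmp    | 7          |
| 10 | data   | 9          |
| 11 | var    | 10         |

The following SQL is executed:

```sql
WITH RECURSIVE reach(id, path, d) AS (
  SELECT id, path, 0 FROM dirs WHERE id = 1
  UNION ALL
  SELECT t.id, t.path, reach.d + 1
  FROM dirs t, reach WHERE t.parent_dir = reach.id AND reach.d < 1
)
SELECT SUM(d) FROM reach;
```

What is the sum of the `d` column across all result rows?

Base: id=1 (share) at d 0.
Iteration 1: rows with parent_dir in {1} -> root (id 2, d 1).
Iteration 2: d < 1 fails for all current rows; recursion stops.
SUM(d) = 0 + 1 = 1.

1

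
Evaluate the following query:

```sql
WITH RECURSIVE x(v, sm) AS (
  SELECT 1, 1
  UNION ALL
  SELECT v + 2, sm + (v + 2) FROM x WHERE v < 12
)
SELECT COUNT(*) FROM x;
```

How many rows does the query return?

7

Base: v=1, sm=1.
Iteration 1: 1 < 12 holds -> v = 1 + 2 = 3, sm = 1 + 3 = 4.
Iteration 2: 3 < 12 holds -> v = 3 + 2 = 5, sm = 4 + 5 = 9.
Iteration 3: 5 < 12 holds -> v = 5 + 2 = 7, sm = 9 + 7 = 16.
Iteration 4: 7 < 12 holds -> v = 7 + 2 = 9, sm = 16 + 9 = 25.
Iteration 5: 9 < 12 holds -> v = 9 + 2 = 11, sm = 25 + 11 = 36.
Iteration 6: 11 < 12 holds -> v = 11 + 2 = 13, sm = 36 + 13 = 49.
Iteration 7: 13 < 12 fails; recursion stops.
Total rows emitted: 7.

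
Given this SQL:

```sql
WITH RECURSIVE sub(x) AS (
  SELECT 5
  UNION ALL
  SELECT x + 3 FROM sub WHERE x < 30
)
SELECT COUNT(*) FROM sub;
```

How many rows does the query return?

10

Base: x=5.
Iteration 1: 5 < 30 holds -> x = 5 + 3 = 8.
Iteration 2: 8 < 30 holds -> x = 8 + 3 = 11.
Iteration 3: 11 < 30 holds -> x = 11 + 3 = 14.
Iteration 4: 14 < 30 holds -> x = 14 + 3 = 17.
Iteration 5: 17 < 30 holds -> x = 17 + 3 = 20.
Iteration 6: 20 < 30 holds -> x = 20 + 3 = 23.
Iteration 7: 23 < 30 holds -> x = 23 + 3 = 26.
Iteration 8: 26 < 30 holds -> x = 26 + 3 = 29.
Iteration 9: 29 < 30 holds -> x = 29 + 3 = 32.
Iteration 10: 32 < 30 fails; recursion stops.
Total rows emitted: 10.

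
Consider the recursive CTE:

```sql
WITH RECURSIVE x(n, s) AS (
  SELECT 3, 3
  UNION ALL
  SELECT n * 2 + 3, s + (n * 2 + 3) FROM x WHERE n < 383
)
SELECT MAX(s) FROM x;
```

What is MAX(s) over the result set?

1506

Base: n=3, s=3.
Iteration 1: 3 < 383 holds -> n = 3 * 2 + 3 = 9, s = 3 + 9 = 12.
Iteration 2: 9 < 383 holds -> n = 9 * 2 + 3 = 21, s = 12 + 21 = 33.
Iteration 3: 21 < 383 holds -> n = 21 * 2 + 3 = 45, s = 33 + 45 = 78.
Iteration 4: 45 < 383 holds -> n = 45 * 2 + 3 = 93, s = 78 + 93 = 171.
Iteration 5: 93 < 383 holds -> n = 93 * 2 + 3 = 189, s = 171 + 189 = 360.
Iteration 6: 189 < 383 holds -> n = 189 * 2 + 3 = 381, s = 360 + 381 = 741.
Iteration 7: 381 < 383 holds -> n = 381 * 2 + 3 = 765, s = 741 + 765 = 1506.
Iteration 8: 765 < 383 fails; recursion stops.
s values: 3, 12, 33, 78, 171, 360, 741, 1506; the maximum is 1506.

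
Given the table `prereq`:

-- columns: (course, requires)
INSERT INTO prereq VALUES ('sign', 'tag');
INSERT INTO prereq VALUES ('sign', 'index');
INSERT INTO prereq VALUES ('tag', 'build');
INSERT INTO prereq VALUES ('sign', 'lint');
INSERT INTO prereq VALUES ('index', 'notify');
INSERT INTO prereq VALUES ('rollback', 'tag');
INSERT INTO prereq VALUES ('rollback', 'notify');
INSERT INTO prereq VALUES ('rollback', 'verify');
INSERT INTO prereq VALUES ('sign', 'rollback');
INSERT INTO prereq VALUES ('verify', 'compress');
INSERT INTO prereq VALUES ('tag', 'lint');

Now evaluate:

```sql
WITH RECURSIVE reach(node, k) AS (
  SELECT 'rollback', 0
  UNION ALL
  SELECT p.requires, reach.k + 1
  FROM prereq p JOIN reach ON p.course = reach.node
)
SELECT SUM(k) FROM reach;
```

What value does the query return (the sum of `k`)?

Base: (rollback, k=0).
Iteration 1: edges from {rollback} -> (notify, k=1), (tag, k=1), (verify, k=1).
Iteration 2: edges from {notify,tag,verify} -> (build, k=2), (compress, k=2), (lint, k=2).
Iteration 3: no outgoing edges from {build,compress,lint}; recursion stops.
SUM(k) = 0 + 1 + 1 + 1 + 2 + 2 + 2 = 9.

9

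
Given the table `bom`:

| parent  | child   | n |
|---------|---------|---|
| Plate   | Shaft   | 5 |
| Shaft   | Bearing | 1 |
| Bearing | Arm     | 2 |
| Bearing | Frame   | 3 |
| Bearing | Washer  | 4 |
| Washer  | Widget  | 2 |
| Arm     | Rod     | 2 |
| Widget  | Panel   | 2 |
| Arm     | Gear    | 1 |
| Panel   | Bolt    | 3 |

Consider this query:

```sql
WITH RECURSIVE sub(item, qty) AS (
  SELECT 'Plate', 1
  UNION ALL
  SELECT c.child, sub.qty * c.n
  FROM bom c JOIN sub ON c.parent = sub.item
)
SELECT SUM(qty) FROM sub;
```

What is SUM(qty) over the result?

Base: (Plate, qty=1).
Iteration 1: components of {Plate} -> Shaft = 1*5 = 5.
Iteration 2: components of {Shaft} -> Bearing = 5*1 = 5.
Iteration 3: components of {Bearing} -> Arm = 5*2 = 10, Frame = 5*3 = 15, Washer = 5*4 = 20.
Iteration 4: components of {Arm,Frame,Washer} -> Gear = 10*1 = 10, Rod = 10*2 = 20, Widget = 20*2 = 40.
Iteration 5: components of {Gear,Rod,Widget} -> Panel = 40*2 = 80.
Iteration 6: components of {Panel} -> Bolt = 80*3 = 240.
Iteration 7: no further components; recursion stops.
SUM(qty) = 1 + 5 + 5 + 10 + 15 + 20 + 20 + 10 + 40 + 80 + 240 = 446.

446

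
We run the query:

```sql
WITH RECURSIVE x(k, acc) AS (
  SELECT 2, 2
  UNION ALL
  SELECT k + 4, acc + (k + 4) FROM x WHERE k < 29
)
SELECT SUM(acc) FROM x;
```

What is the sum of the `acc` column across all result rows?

Base: k=2, acc=2.
Iteration 1: 2 < 29 holds -> k = 2 + 4 = 6, acc = 2 + 6 = 8.
Iteration 2: 6 < 29 holds -> k = 6 + 4 = 10, acc = 8 + 10 = 18.
Iteration 3: 10 < 29 holds -> k = 10 + 4 = 14, acc = 18 + 14 = 32.
Iteration 4: 14 < 29 holds -> k = 14 + 4 = 18, acc = 32 + 18 = 50.
Iteration 5: 18 < 29 holds -> k = 18 + 4 = 22, acc = 50 + 22 = 72.
Iteration 6: 22 < 29 holds -> k = 22 + 4 = 26, acc = 72 + 26 = 98.
Iteration 7: 26 < 29 holds -> k = 26 + 4 = 30, acc = 98 + 30 = 128.
Iteration 8: 30 < 29 fails; recursion stops.
SUM(acc) = 2 + 8 + 18 + 32 + 50 + 72 + 98 + 128 = 408.

408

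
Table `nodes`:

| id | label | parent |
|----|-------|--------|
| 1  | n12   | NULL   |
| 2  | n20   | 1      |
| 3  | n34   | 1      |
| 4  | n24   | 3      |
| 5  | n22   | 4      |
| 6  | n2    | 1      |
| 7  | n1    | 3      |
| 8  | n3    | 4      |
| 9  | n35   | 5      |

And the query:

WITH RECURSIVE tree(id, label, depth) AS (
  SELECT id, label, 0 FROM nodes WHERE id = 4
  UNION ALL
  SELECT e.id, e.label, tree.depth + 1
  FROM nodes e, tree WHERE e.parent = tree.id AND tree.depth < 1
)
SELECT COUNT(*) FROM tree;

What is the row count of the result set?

Base: id=4 (n24) at depth 0.
Iteration 1: rows with parent in {4} -> n22 (id 5, depth 1), n3 (id 8, depth 1).
Iteration 2: depth < 1 fails for all current rows; recursion stops.
Total rows emitted: 3.

3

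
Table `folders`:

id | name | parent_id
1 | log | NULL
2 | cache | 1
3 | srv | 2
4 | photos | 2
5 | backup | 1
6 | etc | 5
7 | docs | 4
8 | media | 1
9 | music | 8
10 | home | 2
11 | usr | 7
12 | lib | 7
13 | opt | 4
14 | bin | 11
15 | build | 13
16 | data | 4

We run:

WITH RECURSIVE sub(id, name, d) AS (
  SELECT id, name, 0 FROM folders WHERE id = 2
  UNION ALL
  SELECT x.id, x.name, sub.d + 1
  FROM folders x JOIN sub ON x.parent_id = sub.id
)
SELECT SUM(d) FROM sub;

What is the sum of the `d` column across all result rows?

22

Base: id=2 (cache) at d 0.
Iteration 1: rows with parent_id in {2} -> srv (id 3, d 1), photos (id 4, d 1), home (id 10, d 1).
Iteration 2: rows with parent_id in {3,4,10} -> docs (id 7, d 2), opt (id 13, d 2), data (id 16, d 2).
Iteration 3: rows with parent_id in {7,13,16} -> usr (id 11, d 3), lib (id 12, d 3), build (id 15, d 3).
Iteration 4: rows with parent_id in {11,12,15} -> bin (id 14, d 4).
Iteration 5: no rows with parent_id in {14}; recursion stops.
SUM(d) = 0 + 1 + 1 + 1 + 2 + 2 + 2 + 3 + 3 + 3 + 4 = 22.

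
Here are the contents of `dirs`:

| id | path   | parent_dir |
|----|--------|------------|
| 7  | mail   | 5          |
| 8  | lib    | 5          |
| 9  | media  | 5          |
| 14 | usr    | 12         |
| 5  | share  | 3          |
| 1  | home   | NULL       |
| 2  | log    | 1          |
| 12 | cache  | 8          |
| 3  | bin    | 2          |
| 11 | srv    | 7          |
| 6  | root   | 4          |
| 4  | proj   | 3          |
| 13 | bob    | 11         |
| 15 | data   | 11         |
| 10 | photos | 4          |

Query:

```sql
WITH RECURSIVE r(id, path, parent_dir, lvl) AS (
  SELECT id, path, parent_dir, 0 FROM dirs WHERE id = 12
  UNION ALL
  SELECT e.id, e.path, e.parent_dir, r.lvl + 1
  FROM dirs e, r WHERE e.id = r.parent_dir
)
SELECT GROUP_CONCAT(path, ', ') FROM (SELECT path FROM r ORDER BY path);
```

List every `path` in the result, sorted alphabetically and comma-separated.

bin, cache, home, lib, log, share

Base: id=12 (cache), parent_dir=8, lvl 0.
Iteration 1: join on id=8 -> lib (id 8, parent_dir=5, lvl 1).
Iteration 2: join on id=5 -> share (id 5, parent_dir=3, lvl 2).
Iteration 3: join on id=3 -> bin (id 3, parent_dir=2, lvl 3).
Iteration 4: join on id=2 -> log (id 2, parent_dir=1, lvl 4).
Iteration 5: join on id=1 -> home (id 1, parent_dir=NULL, lvl 5).
Iteration 6: parent_dir is NULL; no match; recursion stops.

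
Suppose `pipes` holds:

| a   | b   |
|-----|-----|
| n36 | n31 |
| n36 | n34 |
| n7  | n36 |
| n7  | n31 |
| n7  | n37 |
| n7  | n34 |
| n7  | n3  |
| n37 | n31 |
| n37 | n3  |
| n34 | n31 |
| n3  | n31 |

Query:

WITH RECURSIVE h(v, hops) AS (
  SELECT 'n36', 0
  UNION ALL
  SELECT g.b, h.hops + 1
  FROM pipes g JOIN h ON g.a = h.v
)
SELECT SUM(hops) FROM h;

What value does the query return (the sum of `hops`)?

4

Base: (n36, hops=0).
Iteration 1: edges from {n36} -> (n31, hops=1), (n34, hops=1).
Iteration 2: edges from {n31,n34} -> (n31, hops=2).
Iteration 3: no outgoing edges from {n31}; recursion stops.
SUM(hops) = 0 + 1 + 1 + 2 = 4.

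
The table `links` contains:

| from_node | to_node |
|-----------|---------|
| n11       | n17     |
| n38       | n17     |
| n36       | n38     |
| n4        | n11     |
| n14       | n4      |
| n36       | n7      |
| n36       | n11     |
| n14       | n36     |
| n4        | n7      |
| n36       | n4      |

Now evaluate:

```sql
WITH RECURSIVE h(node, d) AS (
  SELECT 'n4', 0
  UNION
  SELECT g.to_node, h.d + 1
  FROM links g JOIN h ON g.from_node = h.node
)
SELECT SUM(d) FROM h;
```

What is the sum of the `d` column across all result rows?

Base: (n4, d=0).
Iteration 1: edges from {n4} -> (n11, d=1), (n7, d=1).
Iteration 2: edges from {n11,n7} -> (n17, d=2).
Iteration 3: no outgoing edges from {n17}; recursion stops.
SUM(d) = 0 + 1 + 1 + 2 = 4.

4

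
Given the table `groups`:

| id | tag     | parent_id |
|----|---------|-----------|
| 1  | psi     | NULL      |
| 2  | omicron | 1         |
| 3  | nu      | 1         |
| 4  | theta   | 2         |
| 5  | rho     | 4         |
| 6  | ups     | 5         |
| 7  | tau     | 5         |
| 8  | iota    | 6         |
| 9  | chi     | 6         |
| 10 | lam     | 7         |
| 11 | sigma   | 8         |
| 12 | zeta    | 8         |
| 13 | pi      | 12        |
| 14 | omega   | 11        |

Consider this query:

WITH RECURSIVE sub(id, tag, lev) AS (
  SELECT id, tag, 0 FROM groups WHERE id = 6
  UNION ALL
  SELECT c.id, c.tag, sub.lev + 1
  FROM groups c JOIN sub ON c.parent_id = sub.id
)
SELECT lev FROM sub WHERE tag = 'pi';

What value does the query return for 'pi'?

Base: id=6 (ups) at lev 0.
Iteration 1: rows with parent_id in {6} -> iota (id 8, lev 1), chi (id 9, lev 1).
Iteration 2: rows with parent_id in {8,9} -> sigma (id 11, lev 2), zeta (id 12, lev 2).
Iteration 3: rows with parent_id in {11,12} -> pi (id 13, lev 3), omega (id 14, lev 3).
Iteration 4: no rows with parent_id in {13,14}; recursion stops.

3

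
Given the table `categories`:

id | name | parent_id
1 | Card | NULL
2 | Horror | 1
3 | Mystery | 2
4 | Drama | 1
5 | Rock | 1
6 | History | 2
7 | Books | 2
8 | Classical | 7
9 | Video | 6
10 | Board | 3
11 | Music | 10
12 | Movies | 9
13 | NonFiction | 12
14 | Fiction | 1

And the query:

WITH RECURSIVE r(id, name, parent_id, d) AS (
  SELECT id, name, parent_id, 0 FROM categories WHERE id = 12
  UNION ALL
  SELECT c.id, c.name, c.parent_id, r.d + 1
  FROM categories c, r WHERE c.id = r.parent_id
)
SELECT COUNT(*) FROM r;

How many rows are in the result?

5

Base: id=12 (Movies), parent_id=9, d 0.
Iteration 1: join on id=9 -> Video (id 9, parent_id=6, d 1).
Iteration 2: join on id=6 -> History (id 6, parent_id=2, d 2).
Iteration 3: join on id=2 -> Horror (id 2, parent_id=1, d 3).
Iteration 4: join on id=1 -> Card (id 1, parent_id=NULL, d 4).
Iteration 5: parent_id is NULL; no match; recursion stops.
Total rows emitted: 5.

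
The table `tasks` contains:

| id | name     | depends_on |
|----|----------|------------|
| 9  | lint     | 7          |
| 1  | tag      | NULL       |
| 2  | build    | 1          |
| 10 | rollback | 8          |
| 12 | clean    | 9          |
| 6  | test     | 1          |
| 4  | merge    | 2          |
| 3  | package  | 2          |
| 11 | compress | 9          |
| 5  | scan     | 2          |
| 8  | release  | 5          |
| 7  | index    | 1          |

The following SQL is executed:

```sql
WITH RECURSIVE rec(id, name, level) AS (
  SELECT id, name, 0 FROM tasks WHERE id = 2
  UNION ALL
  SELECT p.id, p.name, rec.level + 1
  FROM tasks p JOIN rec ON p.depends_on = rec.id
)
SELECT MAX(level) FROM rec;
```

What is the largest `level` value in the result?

3

Base: id=2 (build) at level 0.
Iteration 1: rows with depends_on in {2} -> package (id 3, level 1), merge (id 4, level 1), scan (id 5, level 1).
Iteration 2: rows with depends_on in {3,4,5} -> release (id 8, level 2).
Iteration 3: rows with depends_on in {8} -> rollback (id 10, level 3).
Iteration 4: no rows with depends_on in {10}; recursion stops.
level values: 0, 1, 1, 1, 2, 3; the maximum is 3.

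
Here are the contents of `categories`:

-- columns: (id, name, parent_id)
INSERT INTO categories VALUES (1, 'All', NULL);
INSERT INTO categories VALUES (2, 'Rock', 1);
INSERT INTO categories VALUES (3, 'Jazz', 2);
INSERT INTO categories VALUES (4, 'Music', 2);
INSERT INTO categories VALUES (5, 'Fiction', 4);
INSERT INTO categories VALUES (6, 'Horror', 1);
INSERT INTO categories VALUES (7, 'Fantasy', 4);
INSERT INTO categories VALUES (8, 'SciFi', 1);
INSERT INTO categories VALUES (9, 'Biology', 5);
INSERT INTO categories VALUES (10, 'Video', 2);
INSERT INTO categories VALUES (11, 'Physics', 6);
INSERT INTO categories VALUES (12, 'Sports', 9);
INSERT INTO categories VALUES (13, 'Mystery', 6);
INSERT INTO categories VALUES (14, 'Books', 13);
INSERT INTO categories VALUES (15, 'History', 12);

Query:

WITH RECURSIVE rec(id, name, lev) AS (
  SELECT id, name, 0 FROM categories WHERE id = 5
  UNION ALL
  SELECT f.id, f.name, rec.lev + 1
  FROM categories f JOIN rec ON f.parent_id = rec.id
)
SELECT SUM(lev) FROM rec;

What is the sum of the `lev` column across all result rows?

Base: id=5 (Fiction) at lev 0.
Iteration 1: rows with parent_id in {5} -> Biology (id 9, lev 1).
Iteration 2: rows with parent_id in {9} -> Sports (id 12, lev 2).
Iteration 3: rows with parent_id in {12} -> History (id 15, lev 3).
Iteration 4: no rows with parent_id in {15}; recursion stops.
SUM(lev) = 0 + 1 + 2 + 3 = 6.

6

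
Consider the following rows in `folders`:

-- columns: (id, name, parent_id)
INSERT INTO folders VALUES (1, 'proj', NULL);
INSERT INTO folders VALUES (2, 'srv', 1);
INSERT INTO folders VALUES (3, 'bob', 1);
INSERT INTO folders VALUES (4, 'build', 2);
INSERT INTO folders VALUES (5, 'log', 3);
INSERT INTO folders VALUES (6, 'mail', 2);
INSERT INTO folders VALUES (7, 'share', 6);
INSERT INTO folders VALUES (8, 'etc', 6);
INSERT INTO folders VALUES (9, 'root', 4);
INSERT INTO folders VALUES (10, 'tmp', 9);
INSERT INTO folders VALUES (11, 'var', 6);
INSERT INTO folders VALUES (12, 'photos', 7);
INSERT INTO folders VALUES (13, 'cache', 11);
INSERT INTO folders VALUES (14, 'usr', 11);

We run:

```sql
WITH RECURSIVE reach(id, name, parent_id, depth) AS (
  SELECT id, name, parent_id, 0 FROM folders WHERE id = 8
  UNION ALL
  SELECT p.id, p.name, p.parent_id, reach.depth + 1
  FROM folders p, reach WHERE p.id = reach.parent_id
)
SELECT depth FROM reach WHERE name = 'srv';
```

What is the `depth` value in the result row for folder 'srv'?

2

Base: id=8 (etc), parent_id=6, depth 0.
Iteration 1: join on id=6 -> mail (id 6, parent_id=2, depth 1).
Iteration 2: join on id=2 -> srv (id 2, parent_id=1, depth 2).
Iteration 3: join on id=1 -> proj (id 1, parent_id=NULL, depth 3).
Iteration 4: parent_id is NULL; no match; recursion stops.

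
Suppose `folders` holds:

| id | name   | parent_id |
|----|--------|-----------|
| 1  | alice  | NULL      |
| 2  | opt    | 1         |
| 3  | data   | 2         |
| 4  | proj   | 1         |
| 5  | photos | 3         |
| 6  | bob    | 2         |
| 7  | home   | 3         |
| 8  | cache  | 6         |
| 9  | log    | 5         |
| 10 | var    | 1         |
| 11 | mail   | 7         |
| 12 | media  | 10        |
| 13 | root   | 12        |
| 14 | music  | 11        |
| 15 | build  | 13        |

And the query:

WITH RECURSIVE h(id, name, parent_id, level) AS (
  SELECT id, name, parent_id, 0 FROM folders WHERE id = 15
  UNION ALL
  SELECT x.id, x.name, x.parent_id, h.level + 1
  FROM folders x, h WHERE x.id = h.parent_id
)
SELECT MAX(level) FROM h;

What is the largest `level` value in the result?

4

Base: id=15 (build), parent_id=13, level 0.
Iteration 1: join on id=13 -> root (id 13, parent_id=12, level 1).
Iteration 2: join on id=12 -> media (id 12, parent_id=10, level 2).
Iteration 3: join on id=10 -> var (id 10, parent_id=1, level 3).
Iteration 4: join on id=1 -> alice (id 1, parent_id=NULL, level 4).
Iteration 5: parent_id is NULL; no match; recursion stops.
level values: 0, 1, 2, 3, 4; the maximum is 4.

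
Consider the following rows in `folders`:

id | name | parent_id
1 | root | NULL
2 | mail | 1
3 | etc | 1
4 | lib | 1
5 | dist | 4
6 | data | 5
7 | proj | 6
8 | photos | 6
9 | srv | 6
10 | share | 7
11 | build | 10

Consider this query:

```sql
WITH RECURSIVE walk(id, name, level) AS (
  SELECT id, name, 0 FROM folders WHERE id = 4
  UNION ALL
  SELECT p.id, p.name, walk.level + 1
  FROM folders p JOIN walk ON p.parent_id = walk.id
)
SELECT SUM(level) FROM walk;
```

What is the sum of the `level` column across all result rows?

21

Base: id=4 (lib) at level 0.
Iteration 1: rows with parent_id in {4} -> dist (id 5, level 1).
Iteration 2: rows with parent_id in {5} -> data (id 6, level 2).
Iteration 3: rows with parent_id in {6} -> proj (id 7, level 3), photos (id 8, level 3), srv (id 9, level 3).
Iteration 4: rows with parent_id in {7,8,9} -> share (id 10, level 4).
Iteration 5: rows with parent_id in {10} -> build (id 11, level 5).
Iteration 6: no rows with parent_id in {11}; recursion stops.
SUM(level) = 0 + 1 + 2 + 3 + 3 + 3 + 4 + 5 = 21.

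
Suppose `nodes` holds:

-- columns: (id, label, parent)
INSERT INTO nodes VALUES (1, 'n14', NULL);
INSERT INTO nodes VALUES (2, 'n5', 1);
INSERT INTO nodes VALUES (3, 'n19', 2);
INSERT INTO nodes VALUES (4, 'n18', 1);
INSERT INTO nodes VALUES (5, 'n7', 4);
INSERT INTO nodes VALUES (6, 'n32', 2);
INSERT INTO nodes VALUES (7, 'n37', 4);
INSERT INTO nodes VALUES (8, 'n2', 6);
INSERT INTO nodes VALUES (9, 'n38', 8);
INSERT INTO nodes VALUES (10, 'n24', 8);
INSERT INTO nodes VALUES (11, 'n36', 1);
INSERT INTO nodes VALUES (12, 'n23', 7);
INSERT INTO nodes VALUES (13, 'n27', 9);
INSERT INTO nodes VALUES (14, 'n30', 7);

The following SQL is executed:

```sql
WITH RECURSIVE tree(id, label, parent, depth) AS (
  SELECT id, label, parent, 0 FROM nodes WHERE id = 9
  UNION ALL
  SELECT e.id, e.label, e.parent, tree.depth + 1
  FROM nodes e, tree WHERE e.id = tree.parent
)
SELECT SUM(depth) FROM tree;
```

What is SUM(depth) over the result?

10

Base: id=9 (n38), parent=8, depth 0.
Iteration 1: join on id=8 -> n2 (id 8, parent=6, depth 1).
Iteration 2: join on id=6 -> n32 (id 6, parent=2, depth 2).
Iteration 3: join on id=2 -> n5 (id 2, parent=1, depth 3).
Iteration 4: join on id=1 -> n14 (id 1, parent=NULL, depth 4).
Iteration 5: parent is NULL; no match; recursion stops.
SUM(depth) = 0 + 1 + 2 + 3 + 4 = 10.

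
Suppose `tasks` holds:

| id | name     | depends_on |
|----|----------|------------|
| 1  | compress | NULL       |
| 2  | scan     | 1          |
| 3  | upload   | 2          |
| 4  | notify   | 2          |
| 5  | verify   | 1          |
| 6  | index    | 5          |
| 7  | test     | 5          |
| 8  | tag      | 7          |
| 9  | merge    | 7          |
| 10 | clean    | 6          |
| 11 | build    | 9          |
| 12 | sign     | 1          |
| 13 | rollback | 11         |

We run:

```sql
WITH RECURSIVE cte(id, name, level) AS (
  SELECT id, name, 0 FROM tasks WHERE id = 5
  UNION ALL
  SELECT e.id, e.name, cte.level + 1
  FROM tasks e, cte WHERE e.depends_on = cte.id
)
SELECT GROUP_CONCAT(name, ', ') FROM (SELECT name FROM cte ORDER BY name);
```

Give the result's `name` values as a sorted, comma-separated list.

Base: id=5 (verify) at level 0.
Iteration 1: rows with depends_on in {5} -> index (id 6, level 1), test (id 7, level 1).
Iteration 2: rows with depends_on in {6,7} -> tag (id 8, level 2), merge (id 9, level 2), clean (id 10, level 2).
Iteration 3: rows with depends_on in {8,9,10} -> build (id 11, level 3).
Iteration 4: rows with depends_on in {11} -> rollback (id 13, level 4).
Iteration 5: no rows with depends_on in {13}; recursion stops.

build, clean, index, merge, rollback, tag, test, verify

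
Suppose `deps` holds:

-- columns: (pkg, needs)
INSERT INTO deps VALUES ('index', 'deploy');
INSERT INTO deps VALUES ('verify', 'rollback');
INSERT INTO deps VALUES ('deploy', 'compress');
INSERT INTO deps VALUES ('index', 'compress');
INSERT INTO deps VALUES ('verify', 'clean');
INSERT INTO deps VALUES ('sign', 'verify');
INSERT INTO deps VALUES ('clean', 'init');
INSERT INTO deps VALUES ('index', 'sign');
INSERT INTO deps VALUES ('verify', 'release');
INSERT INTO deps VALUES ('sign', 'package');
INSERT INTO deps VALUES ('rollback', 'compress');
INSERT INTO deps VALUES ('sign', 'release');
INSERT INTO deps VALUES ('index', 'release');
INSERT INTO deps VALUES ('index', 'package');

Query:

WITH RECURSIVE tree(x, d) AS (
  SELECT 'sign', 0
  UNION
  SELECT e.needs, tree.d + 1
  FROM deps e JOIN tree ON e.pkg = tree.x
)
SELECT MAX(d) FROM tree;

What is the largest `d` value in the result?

Base: (sign, d=0).
Iteration 1: edges from {sign} -> (package, d=1), (release, d=1), (verify, d=1).
Iteration 2: edges from {package,release,verify} -> (clean, d=2), (release, d=2), (rollback, d=2).
Iteration 3: edges from {clean,release,rollback} -> (compress, d=3), (init, d=3).
Iteration 4: no outgoing edges from {compress,init}; recursion stops.
d values: 0, 1, 1, 1, 2, 2, 2, 3, 3; the maximum is 3.

3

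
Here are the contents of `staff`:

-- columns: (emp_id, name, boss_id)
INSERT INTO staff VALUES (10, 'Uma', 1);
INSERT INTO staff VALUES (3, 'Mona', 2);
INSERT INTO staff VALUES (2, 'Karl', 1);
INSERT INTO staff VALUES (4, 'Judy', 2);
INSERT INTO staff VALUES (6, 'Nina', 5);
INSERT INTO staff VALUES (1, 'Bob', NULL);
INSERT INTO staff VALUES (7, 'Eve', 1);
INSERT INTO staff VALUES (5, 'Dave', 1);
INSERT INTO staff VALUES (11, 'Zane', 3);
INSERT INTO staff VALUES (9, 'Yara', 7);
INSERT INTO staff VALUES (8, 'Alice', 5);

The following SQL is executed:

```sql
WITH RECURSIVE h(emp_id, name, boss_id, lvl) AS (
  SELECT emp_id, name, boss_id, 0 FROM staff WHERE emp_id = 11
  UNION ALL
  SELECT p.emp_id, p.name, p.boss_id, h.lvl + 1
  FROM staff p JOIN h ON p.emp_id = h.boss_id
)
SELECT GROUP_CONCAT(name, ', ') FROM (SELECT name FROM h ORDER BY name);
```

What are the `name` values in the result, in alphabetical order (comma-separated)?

Base: emp_id=11 (Zane), boss_id=3, lvl 0.
Iteration 1: join on emp_id=3 -> Mona (id 3, boss_id=2, lvl 1).
Iteration 2: join on emp_id=2 -> Karl (id 2, boss_id=1, lvl 2).
Iteration 3: join on emp_id=1 -> Bob (id 1, boss_id=NULL, lvl 3).
Iteration 4: boss_id is NULL; no match; recursion stops.

Bob, Karl, Mona, Zane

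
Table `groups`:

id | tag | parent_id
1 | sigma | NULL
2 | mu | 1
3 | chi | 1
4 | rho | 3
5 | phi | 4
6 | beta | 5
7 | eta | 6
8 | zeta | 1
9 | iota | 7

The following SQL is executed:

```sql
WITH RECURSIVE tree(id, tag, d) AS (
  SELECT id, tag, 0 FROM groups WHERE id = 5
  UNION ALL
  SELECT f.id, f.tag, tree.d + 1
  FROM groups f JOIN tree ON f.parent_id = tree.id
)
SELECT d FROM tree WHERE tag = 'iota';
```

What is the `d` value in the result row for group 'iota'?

Base: id=5 (phi) at d 0.
Iteration 1: rows with parent_id in {5} -> beta (id 6, d 1).
Iteration 2: rows with parent_id in {6} -> eta (id 7, d 2).
Iteration 3: rows with parent_id in {7} -> iota (id 9, d 3).
Iteration 4: no rows with parent_id in {9}; recursion stops.

3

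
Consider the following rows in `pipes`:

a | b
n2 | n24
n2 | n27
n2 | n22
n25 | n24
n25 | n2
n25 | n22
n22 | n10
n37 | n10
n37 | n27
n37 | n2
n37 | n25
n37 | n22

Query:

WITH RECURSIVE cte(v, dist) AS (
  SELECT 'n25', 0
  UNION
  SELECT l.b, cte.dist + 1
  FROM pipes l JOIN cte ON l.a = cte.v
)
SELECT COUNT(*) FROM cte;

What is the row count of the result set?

9

Base: (n25, dist=0).
Iteration 1: edges from {n25} -> (n2, dist=1), (n22, dist=1), (n24, dist=1).
Iteration 2: edges from {n2,n22,n24} -> (n10, dist=2), (n22, dist=2), (n24, dist=2), (n27, dist=2).
Iteration 3: edges from {n10,n22,n24,n27} -> (n10, dist=3).
Iteration 4: no outgoing edges from {n10}; recursion stops.
Total rows emitted: 9.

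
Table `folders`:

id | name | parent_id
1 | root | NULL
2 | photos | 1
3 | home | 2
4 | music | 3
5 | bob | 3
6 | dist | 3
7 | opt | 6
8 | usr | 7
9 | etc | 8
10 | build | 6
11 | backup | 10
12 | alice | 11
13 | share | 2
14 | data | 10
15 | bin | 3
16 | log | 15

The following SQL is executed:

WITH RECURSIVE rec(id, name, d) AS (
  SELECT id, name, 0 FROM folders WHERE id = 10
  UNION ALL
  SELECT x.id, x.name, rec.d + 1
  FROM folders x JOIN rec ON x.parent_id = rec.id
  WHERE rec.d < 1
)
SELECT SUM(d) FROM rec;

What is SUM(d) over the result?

2

Base: id=10 (build) at d 0.
Iteration 1: rows with parent_id in {10} -> backup (id 11, d 1), data (id 14, d 1).
Iteration 2: d < 1 fails for all current rows; recursion stops.
SUM(d) = 0 + 1 + 1 = 2.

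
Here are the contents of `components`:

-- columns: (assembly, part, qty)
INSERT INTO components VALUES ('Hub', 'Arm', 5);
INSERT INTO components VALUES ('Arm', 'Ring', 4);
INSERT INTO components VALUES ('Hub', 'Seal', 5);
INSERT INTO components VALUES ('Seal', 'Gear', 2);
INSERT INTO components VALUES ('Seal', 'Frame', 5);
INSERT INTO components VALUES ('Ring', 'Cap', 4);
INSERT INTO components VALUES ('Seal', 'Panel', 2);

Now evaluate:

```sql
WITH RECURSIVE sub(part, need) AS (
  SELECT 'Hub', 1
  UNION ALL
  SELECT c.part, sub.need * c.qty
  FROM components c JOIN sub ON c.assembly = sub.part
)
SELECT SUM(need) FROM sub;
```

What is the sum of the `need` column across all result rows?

Base: (Hub, need=1).
Iteration 1: components of {Hub} -> Arm = 1*5 = 5, Seal = 1*5 = 5.
Iteration 2: components of {Arm,Seal} -> Frame = 5*5 = 25, Gear = 5*2 = 10, Panel = 5*2 = 10, Ring = 5*4 = 20.
Iteration 3: components of {Frame,Gear,Panel,Ring} -> Cap = 20*4 = 80.
Iteration 4: no further components; recursion stops.
SUM(need) = 1 + 5 + 5 + 20 + 10 + 25 + 10 + 80 = 156.

156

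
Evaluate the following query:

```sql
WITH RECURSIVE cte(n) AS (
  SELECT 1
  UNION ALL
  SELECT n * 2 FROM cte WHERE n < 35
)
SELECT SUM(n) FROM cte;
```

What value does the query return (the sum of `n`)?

Base: n=1.
Iteration 1: 1 < 35 holds -> n = 1 * 2 = 2.
Iteration 2: 2 < 35 holds -> n = 2 * 2 = 4.
Iteration 3: 4 < 35 holds -> n = 4 * 2 = 8.
Iteration 4: 8 < 35 holds -> n = 8 * 2 = 16.
Iteration 5: 16 < 35 holds -> n = 16 * 2 = 32.
Iteration 6: 32 < 35 holds -> n = 32 * 2 = 64.
Iteration 7: 64 < 35 fails; recursion stops.
SUM(n) = 1 + 2 + 4 + 8 + 16 + 32 + 64 = 127.

127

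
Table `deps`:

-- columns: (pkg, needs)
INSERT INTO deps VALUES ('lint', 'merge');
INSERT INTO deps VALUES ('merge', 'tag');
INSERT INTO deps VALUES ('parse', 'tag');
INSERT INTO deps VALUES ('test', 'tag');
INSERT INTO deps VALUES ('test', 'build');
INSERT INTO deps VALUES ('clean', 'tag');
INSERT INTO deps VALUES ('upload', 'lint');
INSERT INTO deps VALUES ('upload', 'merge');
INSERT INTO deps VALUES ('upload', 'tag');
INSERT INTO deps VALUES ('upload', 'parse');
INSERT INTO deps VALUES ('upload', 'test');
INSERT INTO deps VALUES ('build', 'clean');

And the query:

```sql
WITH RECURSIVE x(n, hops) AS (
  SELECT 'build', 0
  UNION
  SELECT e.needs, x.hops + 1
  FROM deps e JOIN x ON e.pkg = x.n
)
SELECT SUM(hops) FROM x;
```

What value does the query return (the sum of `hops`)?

3

Base: (build, hops=0).
Iteration 1: edges from {build} -> (clean, hops=1).
Iteration 2: edges from {clean} -> (tag, hops=2).
Iteration 3: no outgoing edges from {tag}; recursion stops.
SUM(hops) = 0 + 1 + 2 = 3.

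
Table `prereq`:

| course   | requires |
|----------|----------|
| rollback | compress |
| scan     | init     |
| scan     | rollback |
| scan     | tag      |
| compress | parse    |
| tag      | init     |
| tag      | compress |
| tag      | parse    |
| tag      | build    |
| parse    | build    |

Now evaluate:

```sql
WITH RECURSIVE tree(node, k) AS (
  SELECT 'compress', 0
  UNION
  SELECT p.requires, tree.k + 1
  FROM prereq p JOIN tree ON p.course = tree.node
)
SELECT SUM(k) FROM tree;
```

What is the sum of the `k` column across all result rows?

3

Base: (compress, k=0).
Iteration 1: edges from {compress} -> (parse, k=1).
Iteration 2: edges from {parse} -> (build, k=2).
Iteration 3: no outgoing edges from {build}; recursion stops.
SUM(k) = 0 + 1 + 2 = 3.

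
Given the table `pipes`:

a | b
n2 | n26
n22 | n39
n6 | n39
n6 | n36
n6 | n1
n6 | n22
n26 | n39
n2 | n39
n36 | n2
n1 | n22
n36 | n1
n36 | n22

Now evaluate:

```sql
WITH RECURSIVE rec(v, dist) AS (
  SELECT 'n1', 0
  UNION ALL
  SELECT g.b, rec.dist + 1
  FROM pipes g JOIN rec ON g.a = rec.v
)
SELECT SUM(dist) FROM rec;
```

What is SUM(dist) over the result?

3

Base: (n1, dist=0).
Iteration 1: edges from {n1} -> (n22, dist=1).
Iteration 2: edges from {n22} -> (n39, dist=2).
Iteration 3: no outgoing edges from {n39}; recursion stops.
SUM(dist) = 0 + 1 + 2 = 3.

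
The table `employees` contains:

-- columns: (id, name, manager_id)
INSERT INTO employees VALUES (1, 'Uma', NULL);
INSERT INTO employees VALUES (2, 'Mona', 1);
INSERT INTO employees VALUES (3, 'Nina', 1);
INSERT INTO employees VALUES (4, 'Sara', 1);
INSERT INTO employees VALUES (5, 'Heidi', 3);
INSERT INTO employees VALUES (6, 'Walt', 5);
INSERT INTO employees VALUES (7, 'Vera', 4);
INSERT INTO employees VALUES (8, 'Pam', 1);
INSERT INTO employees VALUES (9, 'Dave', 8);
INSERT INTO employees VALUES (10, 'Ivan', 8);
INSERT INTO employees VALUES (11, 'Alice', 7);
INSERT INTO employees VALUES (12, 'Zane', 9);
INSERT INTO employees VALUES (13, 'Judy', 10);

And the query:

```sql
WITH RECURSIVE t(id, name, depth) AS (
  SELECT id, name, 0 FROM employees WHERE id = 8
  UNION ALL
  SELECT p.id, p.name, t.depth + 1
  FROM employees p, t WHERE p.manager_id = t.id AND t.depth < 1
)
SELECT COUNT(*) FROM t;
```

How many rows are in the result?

Base: id=8 (Pam) at depth 0.
Iteration 1: rows with manager_id in {8} -> Dave (id 9, depth 1), Ivan (id 10, depth 1).
Iteration 2: depth < 1 fails for all current rows; recursion stops.
Total rows emitted: 3.

3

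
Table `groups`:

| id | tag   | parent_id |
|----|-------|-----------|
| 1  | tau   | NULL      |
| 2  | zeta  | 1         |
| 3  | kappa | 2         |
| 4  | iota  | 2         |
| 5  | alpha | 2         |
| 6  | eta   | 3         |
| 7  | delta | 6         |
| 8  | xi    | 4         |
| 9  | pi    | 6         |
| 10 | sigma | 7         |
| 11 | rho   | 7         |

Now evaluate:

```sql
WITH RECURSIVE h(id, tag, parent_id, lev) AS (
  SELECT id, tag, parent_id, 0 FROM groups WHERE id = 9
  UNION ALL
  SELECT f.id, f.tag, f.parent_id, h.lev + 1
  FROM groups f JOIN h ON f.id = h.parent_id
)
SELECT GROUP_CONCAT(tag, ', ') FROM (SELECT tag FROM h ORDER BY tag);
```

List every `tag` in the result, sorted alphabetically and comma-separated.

Base: id=9 (pi), parent_id=6, lev 0.
Iteration 1: join on id=6 -> eta (id 6, parent_id=3, lev 1).
Iteration 2: join on id=3 -> kappa (id 3, parent_id=2, lev 2).
Iteration 3: join on id=2 -> zeta (id 2, parent_id=1, lev 3).
Iteration 4: join on id=1 -> tau (id 1, parent_id=NULL, lev 4).
Iteration 5: parent_id is NULL; no match; recursion stops.

eta, kappa, pi, tau, zeta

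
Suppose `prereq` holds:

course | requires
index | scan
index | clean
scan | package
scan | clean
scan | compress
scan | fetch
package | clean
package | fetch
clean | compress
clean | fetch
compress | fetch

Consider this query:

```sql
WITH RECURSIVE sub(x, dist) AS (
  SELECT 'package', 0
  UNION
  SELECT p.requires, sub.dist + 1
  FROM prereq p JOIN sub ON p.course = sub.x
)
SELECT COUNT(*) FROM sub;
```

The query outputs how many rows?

6

Base: (package, dist=0).
Iteration 1: edges from {package} -> (clean, dist=1), (fetch, dist=1).
Iteration 2: edges from {clean,fetch} -> (compress, dist=2), (fetch, dist=2).
Iteration 3: edges from {compress,fetch} -> (fetch, dist=3).
Iteration 4: no outgoing edges from {fetch}; recursion stops.
Total rows emitted: 6.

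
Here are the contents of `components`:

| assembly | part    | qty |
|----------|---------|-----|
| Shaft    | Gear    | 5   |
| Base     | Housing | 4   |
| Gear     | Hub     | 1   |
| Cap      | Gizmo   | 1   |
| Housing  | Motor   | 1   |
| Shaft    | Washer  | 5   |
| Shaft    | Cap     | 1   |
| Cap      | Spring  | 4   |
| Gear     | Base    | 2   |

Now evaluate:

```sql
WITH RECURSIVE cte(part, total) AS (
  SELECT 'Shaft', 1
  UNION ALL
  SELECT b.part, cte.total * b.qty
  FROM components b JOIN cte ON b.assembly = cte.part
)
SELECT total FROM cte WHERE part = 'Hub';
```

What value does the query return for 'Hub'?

5

Base: (Shaft, total=1).
Iteration 1: components of {Shaft} -> Cap = 1*1 = 1, Gear = 1*5 = 5, Washer = 1*5 = 5.
Iteration 2: components of {Cap,Gear,Washer} -> Base = 5*2 = 10, Gizmo = 1*1 = 1, Hub = 5*1 = 5, Spring = 1*4 = 4.
Iteration 3: components of {Base,Gizmo,Hub,Spring} -> Housing = 10*4 = 40.
Iteration 4: components of {Housing} -> Motor = 40*1 = 40.
Iteration 5: no further components; recursion stops.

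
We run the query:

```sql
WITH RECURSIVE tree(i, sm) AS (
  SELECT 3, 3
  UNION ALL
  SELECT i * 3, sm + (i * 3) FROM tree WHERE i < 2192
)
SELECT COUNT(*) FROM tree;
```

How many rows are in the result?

8

Base: i=3, sm=3.
Iteration 1: 3 < 2192 holds -> i = 3 * 3 = 9, sm = 3 + 9 = 12.
Iteration 2: 9 < 2192 holds -> i = 9 * 3 = 27, sm = 12 + 27 = 39.
Iteration 3: 27 < 2192 holds -> i = 27 * 3 = 81, sm = 39 + 81 = 120.
Iteration 4: 81 < 2192 holds -> i = 81 * 3 = 243, sm = 120 + 243 = 363.
Iteration 5: 243 < 2192 holds -> i = 243 * 3 = 729, sm = 363 + 729 = 1092.
Iteration 6: 729 < 2192 holds -> i = 729 * 3 = 2187, sm = 1092 + 2187 = 3279.
Iteration 7: 2187 < 2192 holds -> i = 2187 * 3 = 6561, sm = 3279 + 6561 = 9840.
Iteration 8: 6561 < 2192 fails; recursion stops.
Total rows emitted: 8.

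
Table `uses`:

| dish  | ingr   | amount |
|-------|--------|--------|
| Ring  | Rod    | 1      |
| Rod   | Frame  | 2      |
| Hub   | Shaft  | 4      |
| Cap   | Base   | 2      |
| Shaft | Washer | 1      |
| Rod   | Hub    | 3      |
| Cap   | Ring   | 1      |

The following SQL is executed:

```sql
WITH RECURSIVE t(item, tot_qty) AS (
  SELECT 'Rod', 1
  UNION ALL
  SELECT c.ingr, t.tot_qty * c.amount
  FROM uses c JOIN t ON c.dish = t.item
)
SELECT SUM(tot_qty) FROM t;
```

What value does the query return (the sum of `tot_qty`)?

30

Base: (Rod, tot_qty=1).
Iteration 1: components of {Rod} -> Frame = 1*2 = 2, Hub = 1*3 = 3.
Iteration 2: components of {Frame,Hub} -> Shaft = 3*4 = 12.
Iteration 3: components of {Shaft} -> Washer = 12*1 = 12.
Iteration 4: no further components; recursion stops.
SUM(tot_qty) = 1 + 3 + 2 + 12 + 12 = 30.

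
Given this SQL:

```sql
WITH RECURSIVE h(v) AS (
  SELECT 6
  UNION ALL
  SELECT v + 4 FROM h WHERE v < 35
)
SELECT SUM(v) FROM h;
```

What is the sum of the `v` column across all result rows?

198

Base: v=6.
Iteration 1: 6 < 35 holds -> v = 6 + 4 = 10.
Iteration 2: 10 < 35 holds -> v = 10 + 4 = 14.
Iteration 3: 14 < 35 holds -> v = 14 + 4 = 18.
Iteration 4: 18 < 35 holds -> v = 18 + 4 = 22.
Iteration 5: 22 < 35 holds -> v = 22 + 4 = 26.
Iteration 6: 26 < 35 holds -> v = 26 + 4 = 30.
Iteration 7: 30 < 35 holds -> v = 30 + 4 = 34.
Iteration 8: 34 < 35 holds -> v = 34 + 4 = 38.
Iteration 9: 38 < 35 fails; recursion stops.
SUM(v) = 6 + 10 + 14 + 18 + 22 + 26 + 30 + 34 + 38 = 198.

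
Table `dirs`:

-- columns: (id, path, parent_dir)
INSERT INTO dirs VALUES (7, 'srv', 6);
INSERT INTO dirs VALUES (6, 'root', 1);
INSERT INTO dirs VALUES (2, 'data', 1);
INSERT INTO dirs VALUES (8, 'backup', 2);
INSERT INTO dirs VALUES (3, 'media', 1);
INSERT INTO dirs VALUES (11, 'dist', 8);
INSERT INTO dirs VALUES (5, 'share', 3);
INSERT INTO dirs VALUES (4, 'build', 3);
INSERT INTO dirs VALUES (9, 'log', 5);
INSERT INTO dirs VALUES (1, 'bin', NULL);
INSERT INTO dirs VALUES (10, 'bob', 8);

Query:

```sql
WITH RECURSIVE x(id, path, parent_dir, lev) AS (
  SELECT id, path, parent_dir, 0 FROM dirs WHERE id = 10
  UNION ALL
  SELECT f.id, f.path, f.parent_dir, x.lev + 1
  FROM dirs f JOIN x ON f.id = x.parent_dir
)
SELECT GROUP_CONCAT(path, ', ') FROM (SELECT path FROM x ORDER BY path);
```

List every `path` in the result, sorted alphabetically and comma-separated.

Base: id=10 (bob), parent_dir=8, lev 0.
Iteration 1: join on id=8 -> backup (id 8, parent_dir=2, lev 1).
Iteration 2: join on id=2 -> data (id 2, parent_dir=1, lev 2).
Iteration 3: join on id=1 -> bin (id 1, parent_dir=NULL, lev 3).
Iteration 4: parent_dir is NULL; no match; recursion stops.

backup, bin, bob, data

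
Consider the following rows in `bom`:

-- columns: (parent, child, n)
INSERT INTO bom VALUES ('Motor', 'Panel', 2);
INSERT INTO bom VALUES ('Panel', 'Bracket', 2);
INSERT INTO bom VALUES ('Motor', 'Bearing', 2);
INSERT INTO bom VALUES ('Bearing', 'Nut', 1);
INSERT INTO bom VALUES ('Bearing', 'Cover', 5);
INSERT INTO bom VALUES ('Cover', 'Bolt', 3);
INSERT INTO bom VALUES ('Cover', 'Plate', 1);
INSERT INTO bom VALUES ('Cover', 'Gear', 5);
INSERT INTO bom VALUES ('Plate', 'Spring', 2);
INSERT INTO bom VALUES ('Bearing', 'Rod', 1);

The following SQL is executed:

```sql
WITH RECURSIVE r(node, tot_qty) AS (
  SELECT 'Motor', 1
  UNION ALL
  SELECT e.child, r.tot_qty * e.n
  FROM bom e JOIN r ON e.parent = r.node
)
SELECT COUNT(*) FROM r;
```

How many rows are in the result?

11

Base: (Motor, tot_qty=1).
Iteration 1: components of {Motor} -> Bearing = 1*2 = 2, Panel = 1*2 = 2.
Iteration 2: components of {Bearing,Panel} -> Bracket = 2*2 = 4, Cover = 2*5 = 10, Nut = 2*1 = 2, Rod = 2*1 = 2.
Iteration 3: components of {Bracket,Cover,Nut,Rod} -> Bolt = 10*3 = 30, Gear = 10*5 = 50, Plate = 10*1 = 10.
Iteration 4: components of {Bolt,Gear,Plate} -> Spring = 10*2 = 20.
Iteration 5: no further components; recursion stops.
Total rows emitted: 11.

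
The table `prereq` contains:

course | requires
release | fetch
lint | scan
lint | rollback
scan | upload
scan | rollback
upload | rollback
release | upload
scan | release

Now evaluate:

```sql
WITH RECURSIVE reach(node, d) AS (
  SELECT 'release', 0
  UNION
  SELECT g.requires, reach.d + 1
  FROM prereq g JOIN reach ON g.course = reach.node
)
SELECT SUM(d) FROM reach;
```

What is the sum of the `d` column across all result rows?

Base: (release, d=0).
Iteration 1: edges from {release} -> (fetch, d=1), (upload, d=1).
Iteration 2: edges from {fetch,upload} -> (rollback, d=2).
Iteration 3: no outgoing edges from {rollback}; recursion stops.
SUM(d) = 0 + 1 + 1 + 2 = 4.

4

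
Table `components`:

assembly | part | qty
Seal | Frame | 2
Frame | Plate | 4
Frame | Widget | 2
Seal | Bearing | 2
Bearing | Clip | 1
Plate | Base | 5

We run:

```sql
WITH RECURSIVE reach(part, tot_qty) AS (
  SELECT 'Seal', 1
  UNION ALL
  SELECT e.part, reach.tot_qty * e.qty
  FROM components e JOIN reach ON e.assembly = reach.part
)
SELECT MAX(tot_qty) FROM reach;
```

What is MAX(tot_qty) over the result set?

Base: (Seal, tot_qty=1).
Iteration 1: components of {Seal} -> Bearing = 1*2 = 2, Frame = 1*2 = 2.
Iteration 2: components of {Bearing,Frame} -> Clip = 2*1 = 2, Plate = 2*4 = 8, Widget = 2*2 = 4.
Iteration 3: components of {Clip,Plate,Widget} -> Base = 8*5 = 40.
Iteration 4: no further components; recursion stops.
tot_qty values: 1, 2, 2, 8, 4, 2, 40; the maximum is 40.

40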